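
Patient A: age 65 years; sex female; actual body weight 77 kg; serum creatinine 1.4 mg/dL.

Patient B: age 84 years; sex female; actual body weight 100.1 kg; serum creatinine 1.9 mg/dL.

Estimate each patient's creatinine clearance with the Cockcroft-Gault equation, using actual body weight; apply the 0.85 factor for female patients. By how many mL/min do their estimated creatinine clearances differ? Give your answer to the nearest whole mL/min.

14 mL/min

Patient A: CrCl = (140 − 65) × 77 / (72 × 1.4) × 0.85 = 5775.0 / 100.80 × 0.85 ≈ 48.7 mL/min
Patient B: CrCl = (140 − 84) × 100.1 / (72 × 1.9) × 0.85 = 5605.6 / 136.80 × 0.85 ≈ 34.8 mL/min
|48.7 − 34.8| = 13.9 mL/min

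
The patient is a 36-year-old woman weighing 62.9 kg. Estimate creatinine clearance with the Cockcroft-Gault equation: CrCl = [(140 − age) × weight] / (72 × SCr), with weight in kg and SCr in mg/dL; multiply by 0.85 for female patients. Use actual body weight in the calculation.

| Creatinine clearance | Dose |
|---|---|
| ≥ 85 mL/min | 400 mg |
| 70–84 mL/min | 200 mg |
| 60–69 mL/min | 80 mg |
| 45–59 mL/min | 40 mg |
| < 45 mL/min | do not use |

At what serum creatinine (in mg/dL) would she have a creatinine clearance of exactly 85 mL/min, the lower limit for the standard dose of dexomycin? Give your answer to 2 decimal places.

0.91 mg/dL

Standard dose requires CrCl ≥ 85 mL/min.
Set (140 − 36) × 62.9 × 0.85 / (72 × SCr) = 85
SCr = (140 − 36) × 62.9 × 0.85 / (72 × 85) = 0.909 mg/dL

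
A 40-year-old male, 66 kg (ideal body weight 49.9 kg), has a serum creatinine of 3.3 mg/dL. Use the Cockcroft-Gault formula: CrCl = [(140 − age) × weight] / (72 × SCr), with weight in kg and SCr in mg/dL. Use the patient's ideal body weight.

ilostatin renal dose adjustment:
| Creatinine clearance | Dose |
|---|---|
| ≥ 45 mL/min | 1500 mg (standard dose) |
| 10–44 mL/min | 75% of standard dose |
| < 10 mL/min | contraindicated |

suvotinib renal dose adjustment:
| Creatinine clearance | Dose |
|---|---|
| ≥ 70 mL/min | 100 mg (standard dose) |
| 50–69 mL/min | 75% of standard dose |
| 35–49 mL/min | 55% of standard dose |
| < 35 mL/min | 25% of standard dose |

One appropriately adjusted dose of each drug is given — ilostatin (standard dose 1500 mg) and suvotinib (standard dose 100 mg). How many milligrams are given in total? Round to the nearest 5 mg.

1150 mg

CrCl = (140 − 40) × 49.9 / (72 × 3.3) = 4990.0 / 237.60 ≈ 21.0 mL/min
CrCl ≈ 21 mL/min.
ilostatin: 10–44 mL/min → 75% of 1500 mg = 1125 mg.
suvotinib: < 35 mL/min → 25% of 100 mg = 25 mg.
Total = 1125 + 25 = 1150 mg.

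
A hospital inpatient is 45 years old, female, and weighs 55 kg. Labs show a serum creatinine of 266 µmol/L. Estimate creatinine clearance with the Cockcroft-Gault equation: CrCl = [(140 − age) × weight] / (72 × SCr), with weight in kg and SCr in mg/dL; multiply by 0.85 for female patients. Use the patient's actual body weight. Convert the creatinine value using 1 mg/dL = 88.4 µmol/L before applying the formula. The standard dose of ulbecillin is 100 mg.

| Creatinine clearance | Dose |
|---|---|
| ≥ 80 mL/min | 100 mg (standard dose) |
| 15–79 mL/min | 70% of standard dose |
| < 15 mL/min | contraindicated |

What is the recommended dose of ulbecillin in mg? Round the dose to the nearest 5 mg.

SCr = 266 / 88.4 = 3.009 mg/dL
CrCl = (140 − 45) × 55 / (72 × 3.009) × 0.85 = 5225.0 / 216.65 × 0.85 ≈ 20.5 mL/min
CrCl ≈ 20 mL/min → bracket 15–79 mL/min.
70% of 100 mg = 70 mg

70 mg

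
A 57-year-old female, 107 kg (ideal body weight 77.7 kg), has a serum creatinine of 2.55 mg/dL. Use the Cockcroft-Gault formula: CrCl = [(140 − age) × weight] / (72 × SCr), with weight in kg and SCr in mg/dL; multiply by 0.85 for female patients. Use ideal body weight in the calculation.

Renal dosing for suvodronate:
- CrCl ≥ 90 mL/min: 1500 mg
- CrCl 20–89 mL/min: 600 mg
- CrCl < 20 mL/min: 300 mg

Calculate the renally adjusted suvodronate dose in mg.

CrCl = (140 − 57) × 77.7 / (72 × 2.55) × 0.85 = 6449.1 / 183.60 × 0.85 ≈ 29.9 mL/min
CrCl ≈ 30 mL/min → bracket 20–89 mL/min.
Dose for this bracket: 600 mg.

600 mg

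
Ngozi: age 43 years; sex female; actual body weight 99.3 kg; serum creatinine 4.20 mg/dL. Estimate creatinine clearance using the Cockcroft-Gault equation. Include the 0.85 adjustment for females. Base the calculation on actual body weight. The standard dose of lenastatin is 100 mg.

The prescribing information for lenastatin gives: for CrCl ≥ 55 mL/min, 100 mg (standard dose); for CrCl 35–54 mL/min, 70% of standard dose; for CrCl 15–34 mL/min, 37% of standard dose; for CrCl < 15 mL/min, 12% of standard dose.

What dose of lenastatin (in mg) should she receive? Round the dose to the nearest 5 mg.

35 mg

CrCl = (140 − 43) × 99.3 / (72 × 4.2) × 0.85 = 9632.1 / 302.40 × 0.85 ≈ 27.1 mL/min
CrCl ≈ 27 mL/min → bracket 15–34 mL/min.
37% of 100 mg = 37 mg → 35 mg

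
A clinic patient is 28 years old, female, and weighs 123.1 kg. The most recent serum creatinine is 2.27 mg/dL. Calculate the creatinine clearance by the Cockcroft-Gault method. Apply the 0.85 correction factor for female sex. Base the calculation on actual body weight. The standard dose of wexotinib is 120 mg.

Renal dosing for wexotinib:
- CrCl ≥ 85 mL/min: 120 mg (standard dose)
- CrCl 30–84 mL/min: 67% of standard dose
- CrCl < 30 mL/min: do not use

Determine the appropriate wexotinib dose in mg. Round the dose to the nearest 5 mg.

80 mg

CrCl = (140 − 28) × 123.1 / (72 × 2.27) × 0.85 = 13787.2 / 163.44 × 0.85 ≈ 71.7 mL/min
CrCl ≈ 72 mL/min → bracket 30–84 mL/min.
67% of 120 mg = 80.4 mg → 80 mg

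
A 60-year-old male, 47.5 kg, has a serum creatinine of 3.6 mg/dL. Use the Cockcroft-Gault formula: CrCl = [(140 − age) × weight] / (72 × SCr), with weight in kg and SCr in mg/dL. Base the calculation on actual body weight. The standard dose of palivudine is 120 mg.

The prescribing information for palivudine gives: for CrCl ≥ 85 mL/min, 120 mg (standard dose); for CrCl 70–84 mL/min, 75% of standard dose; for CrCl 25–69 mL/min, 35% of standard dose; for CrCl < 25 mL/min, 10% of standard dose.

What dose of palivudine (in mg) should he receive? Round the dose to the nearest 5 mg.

10 mg

CrCl = (140 − 60) × 47.5 / (72 × 3.6) = 3800.0 / 259.20 ≈ 14.7 mL/min
CrCl ≈ 15 mL/min → bracket < 25 mL/min.
10% of 120 mg = 12 mg → 10 mg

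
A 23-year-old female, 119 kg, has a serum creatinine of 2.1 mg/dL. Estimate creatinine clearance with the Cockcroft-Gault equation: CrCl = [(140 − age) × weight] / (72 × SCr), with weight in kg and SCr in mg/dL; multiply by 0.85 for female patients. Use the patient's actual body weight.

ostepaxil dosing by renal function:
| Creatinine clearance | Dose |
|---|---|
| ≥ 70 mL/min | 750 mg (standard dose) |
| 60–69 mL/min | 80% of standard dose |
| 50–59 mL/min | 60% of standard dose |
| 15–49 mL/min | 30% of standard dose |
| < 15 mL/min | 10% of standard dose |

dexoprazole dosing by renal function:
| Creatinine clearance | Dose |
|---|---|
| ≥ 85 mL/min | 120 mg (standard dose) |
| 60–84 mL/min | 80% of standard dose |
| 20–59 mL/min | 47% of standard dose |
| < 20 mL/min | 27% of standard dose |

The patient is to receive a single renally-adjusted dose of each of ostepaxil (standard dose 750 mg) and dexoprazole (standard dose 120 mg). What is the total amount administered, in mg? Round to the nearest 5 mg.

845 mg

CrCl = (140 − 23) × 119 / (72 × 2.1) × 0.85 = 13923.0 / 151.20 × 0.85 ≈ 78.3 mL/min
CrCl ≈ 78 mL/min.
ostepaxil: ≥ 70 mL/min → 100% of 750 mg = 750 mg.
dexoprazole: 60–84 mL/min → 80% of 120 mg = 96 mg.
Total = 750 + 96 = 846 mg.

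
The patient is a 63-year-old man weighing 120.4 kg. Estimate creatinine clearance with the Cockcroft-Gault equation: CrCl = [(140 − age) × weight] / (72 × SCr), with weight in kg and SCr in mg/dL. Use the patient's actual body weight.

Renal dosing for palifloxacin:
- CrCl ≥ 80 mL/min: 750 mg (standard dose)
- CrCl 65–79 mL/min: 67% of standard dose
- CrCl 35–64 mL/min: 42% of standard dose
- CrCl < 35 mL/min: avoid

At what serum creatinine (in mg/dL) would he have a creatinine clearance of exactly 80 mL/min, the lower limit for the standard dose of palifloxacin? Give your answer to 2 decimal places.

1.61 mg/dL

Standard dose requires CrCl ≥ 80 mL/min.
Set (140 − 63) × 120.4 / (72 × SCr) = 80
SCr = (140 − 63) × 120.4 / (72 × 80) = 1.610 mg/dL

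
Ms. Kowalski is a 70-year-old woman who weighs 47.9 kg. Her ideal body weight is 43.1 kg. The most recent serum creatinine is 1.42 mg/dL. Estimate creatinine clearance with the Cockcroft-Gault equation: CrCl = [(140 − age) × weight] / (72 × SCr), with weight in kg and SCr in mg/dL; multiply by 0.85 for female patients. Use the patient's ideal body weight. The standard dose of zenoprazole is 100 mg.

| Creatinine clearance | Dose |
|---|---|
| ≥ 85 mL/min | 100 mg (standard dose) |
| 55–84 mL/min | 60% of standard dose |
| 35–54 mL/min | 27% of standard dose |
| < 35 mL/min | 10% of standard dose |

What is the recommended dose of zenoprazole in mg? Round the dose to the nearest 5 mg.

10 mg

CrCl = (140 − 70) × 43.1 / (72 × 1.42) × 0.85 = 3017.0 / 102.24 × 0.85 ≈ 25.1 mL/min
CrCl ≈ 25 mL/min → bracket < 35 mL/min.
10% of 100 mg = 10 mg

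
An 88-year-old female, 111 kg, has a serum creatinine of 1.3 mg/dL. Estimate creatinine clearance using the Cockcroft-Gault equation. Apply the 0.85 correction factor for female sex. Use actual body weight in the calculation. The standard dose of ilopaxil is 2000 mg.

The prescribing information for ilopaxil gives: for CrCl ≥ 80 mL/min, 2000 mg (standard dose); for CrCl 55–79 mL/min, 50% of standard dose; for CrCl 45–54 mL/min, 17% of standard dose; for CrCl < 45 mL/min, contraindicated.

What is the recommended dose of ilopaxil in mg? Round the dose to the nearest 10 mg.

CrCl = (140 − 88) × 111 / (72 × 1.3) × 0.85 = 5772.0 / 93.60 × 0.85 ≈ 52.4 mL/min
CrCl ≈ 52 mL/min → bracket 45–54 mL/min.
17% of 2000 mg = 340 mg

340 mg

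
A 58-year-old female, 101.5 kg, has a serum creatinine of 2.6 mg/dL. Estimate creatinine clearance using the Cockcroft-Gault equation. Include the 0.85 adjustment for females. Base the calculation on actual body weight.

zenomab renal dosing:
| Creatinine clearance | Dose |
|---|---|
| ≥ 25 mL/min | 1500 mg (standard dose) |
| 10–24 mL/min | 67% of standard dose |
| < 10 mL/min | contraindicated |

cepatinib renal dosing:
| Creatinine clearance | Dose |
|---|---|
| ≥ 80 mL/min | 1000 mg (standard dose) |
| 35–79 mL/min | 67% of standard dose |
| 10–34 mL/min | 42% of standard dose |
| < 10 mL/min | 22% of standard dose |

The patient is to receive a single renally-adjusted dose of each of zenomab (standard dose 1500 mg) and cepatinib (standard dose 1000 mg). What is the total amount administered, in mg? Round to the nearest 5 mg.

2170 mg

CrCl = (140 − 58) × 101.5 / (72 × 2.6) × 0.85 = 8323.0 / 187.20 × 0.85 ≈ 37.8 mL/min
CrCl ≈ 38 mL/min.
zenomab: ≥ 25 mL/min → 100% of 1500 mg = 1500 mg.
cepatinib: 35–79 mL/min → 67% of 1000 mg = 670 mg.
Total = 1500 + 670 = 2170 mg.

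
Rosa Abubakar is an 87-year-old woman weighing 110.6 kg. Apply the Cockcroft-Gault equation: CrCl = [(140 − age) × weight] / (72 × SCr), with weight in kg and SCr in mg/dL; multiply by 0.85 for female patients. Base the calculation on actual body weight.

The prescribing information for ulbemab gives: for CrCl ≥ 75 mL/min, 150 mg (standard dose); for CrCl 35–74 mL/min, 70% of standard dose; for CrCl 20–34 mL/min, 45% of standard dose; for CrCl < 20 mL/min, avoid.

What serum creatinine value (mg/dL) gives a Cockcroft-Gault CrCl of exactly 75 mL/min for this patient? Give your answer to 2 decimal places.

0.92 mg/dL

Standard dose requires CrCl ≥ 75 mL/min.
Set (140 − 87) × 110.6 × 0.85 / (72 × SCr) = 75
SCr = (140 − 87) × 110.6 × 0.85 / (72 × 75) = 0.923 mg/dL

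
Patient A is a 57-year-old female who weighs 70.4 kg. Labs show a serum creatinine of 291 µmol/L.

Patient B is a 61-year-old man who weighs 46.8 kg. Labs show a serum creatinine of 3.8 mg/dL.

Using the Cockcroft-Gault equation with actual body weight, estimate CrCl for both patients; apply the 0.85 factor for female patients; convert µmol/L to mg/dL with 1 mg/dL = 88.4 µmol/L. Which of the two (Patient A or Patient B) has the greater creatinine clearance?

Patient A: SCr = 291 / 88.4 = 3.292 mg/dL
Patient A: CrCl = (140 − 57) × 70.4 / (72 × 3.292) × 0.85 = 5843.2 / 237.02 × 0.85 ≈ 21.0 mL/min
Patient B: CrCl = (140 − 61) × 46.8 / (72 × 3.8) = 3697.2 / 273.60 ≈ 13.5 mL/min
21.0 vs 13.5 mL/min → Patient A is higher.

Patient A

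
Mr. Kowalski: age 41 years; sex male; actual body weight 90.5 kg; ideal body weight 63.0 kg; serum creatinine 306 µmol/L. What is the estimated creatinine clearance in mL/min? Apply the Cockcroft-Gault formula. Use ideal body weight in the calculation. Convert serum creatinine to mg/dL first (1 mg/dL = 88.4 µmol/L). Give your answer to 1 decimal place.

SCr = 306 / 88.4 = 3.462 mg/dL
CrCl = (140 − 41) × 63 / (72 × 3.462) = 6237.0 / 249.26 ≈ 25.0 mL/min

25.0 mL/min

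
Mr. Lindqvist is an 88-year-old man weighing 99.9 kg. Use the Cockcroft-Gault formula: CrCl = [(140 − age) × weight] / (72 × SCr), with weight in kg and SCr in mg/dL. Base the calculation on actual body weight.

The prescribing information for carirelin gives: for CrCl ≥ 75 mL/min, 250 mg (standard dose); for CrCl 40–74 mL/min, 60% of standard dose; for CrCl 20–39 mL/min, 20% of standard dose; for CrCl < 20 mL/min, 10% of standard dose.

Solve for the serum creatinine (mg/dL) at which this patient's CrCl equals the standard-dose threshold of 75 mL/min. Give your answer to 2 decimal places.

0.96 mg/dL

Standard dose requires CrCl ≥ 75 mL/min.
Set (140 − 88) × 99.9 / (72 × SCr) = 75
SCr = (140 − 88) × 99.9 / (72 × 75) = 0.962 mg/dL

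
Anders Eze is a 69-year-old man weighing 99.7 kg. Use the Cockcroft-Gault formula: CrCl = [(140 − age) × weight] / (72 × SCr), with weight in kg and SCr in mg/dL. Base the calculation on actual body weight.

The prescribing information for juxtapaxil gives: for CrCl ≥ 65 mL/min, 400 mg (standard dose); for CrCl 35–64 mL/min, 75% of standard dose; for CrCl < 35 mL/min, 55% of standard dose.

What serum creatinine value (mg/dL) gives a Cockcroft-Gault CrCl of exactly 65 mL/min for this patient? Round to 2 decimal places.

Standard dose requires CrCl ≥ 65 mL/min.
Set (140 − 69) × 99.7 / (72 × SCr) = 65
SCr = (140 − 69) × 99.7 / (72 × 65) = 1.513 mg/dL

1.51 mg/dL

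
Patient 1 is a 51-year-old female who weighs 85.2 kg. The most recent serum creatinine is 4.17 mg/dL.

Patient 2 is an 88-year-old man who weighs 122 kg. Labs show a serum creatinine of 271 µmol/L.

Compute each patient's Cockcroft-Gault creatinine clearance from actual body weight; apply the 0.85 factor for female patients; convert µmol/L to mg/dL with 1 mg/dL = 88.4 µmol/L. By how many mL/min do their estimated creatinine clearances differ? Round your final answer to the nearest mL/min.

7 mL/min

Patient 1: CrCl = (140 − 51) × 85.2 / (72 × 4.17) × 0.85 = 7582.8 / 300.24 × 0.85 ≈ 21.5 mL/min
Patient 2: SCr = 271 / 88.4 = 3.066 mg/dL
Patient 2: CrCl = (140 − 88) × 122 / (72 × 3.066) = 6344.0 / 220.75 ≈ 28.7 mL/min
|21.5 − 28.7| = 7.2 mL/min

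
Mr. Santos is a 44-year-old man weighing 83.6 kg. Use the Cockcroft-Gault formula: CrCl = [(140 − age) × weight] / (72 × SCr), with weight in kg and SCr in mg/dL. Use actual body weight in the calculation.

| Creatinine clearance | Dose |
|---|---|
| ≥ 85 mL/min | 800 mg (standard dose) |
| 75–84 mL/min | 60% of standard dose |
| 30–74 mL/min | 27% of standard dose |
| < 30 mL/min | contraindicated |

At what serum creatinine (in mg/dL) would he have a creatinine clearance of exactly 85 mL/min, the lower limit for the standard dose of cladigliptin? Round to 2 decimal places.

Standard dose requires CrCl ≥ 85 mL/min.
Set (140 − 44) × 83.6 / (72 × SCr) = 85
SCr = (140 − 44) × 83.6 / (72 × 85) = 1.311 mg/dL

1.31 mg/dL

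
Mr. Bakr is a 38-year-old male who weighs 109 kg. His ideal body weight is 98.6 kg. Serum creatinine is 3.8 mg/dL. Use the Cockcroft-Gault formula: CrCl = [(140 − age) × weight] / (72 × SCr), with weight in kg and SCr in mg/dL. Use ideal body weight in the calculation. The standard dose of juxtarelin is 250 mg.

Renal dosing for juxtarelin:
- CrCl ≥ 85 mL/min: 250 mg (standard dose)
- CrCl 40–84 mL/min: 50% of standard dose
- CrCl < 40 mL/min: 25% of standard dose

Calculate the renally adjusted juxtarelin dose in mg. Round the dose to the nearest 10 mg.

CrCl = (140 − 38) × 98.6 / (72 × 3.8) = 10057.2 / 273.60 ≈ 36.8 mL/min
CrCl ≈ 37 mL/min → bracket < 40 mL/min.
25% of 250 mg = 62.5 mg → 60 mg

60 mg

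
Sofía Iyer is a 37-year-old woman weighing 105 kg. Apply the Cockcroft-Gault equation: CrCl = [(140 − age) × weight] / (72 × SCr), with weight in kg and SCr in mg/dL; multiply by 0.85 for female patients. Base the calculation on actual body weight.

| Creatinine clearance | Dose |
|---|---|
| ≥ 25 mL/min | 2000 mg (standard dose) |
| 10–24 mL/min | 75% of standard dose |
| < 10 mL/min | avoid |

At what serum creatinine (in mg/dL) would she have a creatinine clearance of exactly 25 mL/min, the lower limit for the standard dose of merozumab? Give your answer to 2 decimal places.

5.11 mg/dL

Standard dose requires CrCl ≥ 25 mL/min.
Set (140 − 37) × 105 × 0.85 / (72 × SCr) = 25
SCr = (140 − 37) × 105 × 0.85 / (72 × 25) = 5.107 mg/dL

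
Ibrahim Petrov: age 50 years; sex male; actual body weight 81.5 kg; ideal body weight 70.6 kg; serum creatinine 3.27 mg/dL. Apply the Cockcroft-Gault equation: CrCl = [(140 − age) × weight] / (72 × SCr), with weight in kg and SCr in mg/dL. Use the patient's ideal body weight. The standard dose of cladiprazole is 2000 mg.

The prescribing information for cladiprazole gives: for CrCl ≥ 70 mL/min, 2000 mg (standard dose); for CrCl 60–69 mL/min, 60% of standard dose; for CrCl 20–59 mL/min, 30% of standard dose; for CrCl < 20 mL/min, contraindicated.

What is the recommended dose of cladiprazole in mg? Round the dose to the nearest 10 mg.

600 mg

CrCl = (140 − 50) × 70.6 / (72 × 3.27) = 6354.0 / 235.44 ≈ 27.0 mL/min
CrCl ≈ 27 mL/min → bracket 20–59 mL/min.
30% of 2000 mg = 600 mg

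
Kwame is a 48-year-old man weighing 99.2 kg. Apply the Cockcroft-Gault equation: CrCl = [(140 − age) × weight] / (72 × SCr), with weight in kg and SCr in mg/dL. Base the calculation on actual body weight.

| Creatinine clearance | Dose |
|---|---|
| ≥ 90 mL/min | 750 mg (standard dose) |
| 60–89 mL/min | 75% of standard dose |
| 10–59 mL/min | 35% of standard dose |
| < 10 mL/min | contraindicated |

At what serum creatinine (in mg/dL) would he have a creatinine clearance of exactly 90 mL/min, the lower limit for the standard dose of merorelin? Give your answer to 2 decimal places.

1.41 mg/dL

Standard dose requires CrCl ≥ 90 mL/min.
Set (140 − 48) × 99.2 / (72 × SCr) = 90
SCr = (140 − 48) × 99.2 / (72 × 90) = 1.408 mg/dL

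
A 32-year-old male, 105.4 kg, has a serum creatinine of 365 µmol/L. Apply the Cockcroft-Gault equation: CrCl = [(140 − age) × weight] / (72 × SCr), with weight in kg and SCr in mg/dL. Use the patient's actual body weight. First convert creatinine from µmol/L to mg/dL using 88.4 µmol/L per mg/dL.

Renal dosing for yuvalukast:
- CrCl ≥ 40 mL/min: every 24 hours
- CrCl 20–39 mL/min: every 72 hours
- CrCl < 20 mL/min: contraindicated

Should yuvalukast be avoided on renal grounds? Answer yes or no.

SCr = 365 / 88.4 = 4.129 mg/dL
CrCl = (140 − 32) × 105.4 / (72 × 4.129) = 11383.2 / 297.29 ≈ 38.3 mL/min
CrCl ≈ 38 mL/min, which is ≥ 20 mL/min.

no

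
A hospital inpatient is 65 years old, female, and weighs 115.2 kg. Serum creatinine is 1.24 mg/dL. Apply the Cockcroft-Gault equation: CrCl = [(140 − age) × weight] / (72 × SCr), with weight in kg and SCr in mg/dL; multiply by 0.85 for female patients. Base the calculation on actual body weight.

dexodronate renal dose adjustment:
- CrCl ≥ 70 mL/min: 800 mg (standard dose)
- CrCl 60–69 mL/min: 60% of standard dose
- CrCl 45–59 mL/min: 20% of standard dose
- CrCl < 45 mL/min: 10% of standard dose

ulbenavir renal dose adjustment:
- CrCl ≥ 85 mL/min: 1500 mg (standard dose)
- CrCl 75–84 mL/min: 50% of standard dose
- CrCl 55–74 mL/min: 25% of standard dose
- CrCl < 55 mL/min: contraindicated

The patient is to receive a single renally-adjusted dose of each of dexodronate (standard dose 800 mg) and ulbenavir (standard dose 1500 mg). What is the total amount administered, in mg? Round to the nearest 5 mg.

CrCl = (140 − 65) × 115.2 / (72 × 1.24) × 0.85 = 8640.0 / 89.28 × 0.85 ≈ 82.3 mL/min
CrCl ≈ 82 mL/min.
dexodronate: ≥ 70 mL/min → 100% of 800 mg = 800 mg.
ulbenavir: 75–84 mL/min → 50% of 1500 mg = 750 mg.
Total = 800 + 750 = 1550 mg.

1550 mg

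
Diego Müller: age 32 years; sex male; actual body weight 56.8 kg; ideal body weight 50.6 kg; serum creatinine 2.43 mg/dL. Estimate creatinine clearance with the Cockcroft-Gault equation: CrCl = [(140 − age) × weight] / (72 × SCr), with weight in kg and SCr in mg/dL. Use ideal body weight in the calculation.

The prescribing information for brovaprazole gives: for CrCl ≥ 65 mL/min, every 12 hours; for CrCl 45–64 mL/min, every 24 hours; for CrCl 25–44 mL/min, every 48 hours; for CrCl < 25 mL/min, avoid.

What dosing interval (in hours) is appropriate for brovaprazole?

every 48 hours

CrCl = (140 − 32) × 50.6 / (72 × 2.43) = 5464.8 / 174.96 ≈ 31.2 mL/min
CrCl ≈ 31 mL/min → bracket 25–44 mL/min → every 48 hours.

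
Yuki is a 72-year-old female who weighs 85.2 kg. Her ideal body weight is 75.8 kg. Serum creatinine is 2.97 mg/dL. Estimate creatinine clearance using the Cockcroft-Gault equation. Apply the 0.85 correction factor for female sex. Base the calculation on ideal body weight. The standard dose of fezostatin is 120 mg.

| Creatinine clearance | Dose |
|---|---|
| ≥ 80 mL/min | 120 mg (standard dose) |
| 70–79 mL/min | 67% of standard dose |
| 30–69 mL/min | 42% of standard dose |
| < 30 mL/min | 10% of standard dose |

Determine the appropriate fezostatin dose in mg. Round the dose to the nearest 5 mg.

10 mg

CrCl = (140 − 72) × 75.8 / (72 × 2.97) × 0.85 = 5154.4 / 213.84 × 0.85 ≈ 20.5 mL/min
CrCl ≈ 20 mL/min → bracket < 30 mL/min.
10% of 120 mg = 12 mg → 10 mg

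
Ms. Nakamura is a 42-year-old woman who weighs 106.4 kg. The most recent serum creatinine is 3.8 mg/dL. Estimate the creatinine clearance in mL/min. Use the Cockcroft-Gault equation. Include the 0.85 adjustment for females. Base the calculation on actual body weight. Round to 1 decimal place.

32.4 mL/min

CrCl = (140 − 42) × 106.4 / (72 × 3.8) × 0.85 = 10427.2 / 273.60 × 0.85 ≈ 32.4 mL/min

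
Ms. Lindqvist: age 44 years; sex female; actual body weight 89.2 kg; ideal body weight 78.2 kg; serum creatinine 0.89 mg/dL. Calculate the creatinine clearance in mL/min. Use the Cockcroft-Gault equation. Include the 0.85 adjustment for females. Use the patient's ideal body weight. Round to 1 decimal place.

99.6 mL/min

CrCl = (140 − 44) × 78.2 / (72 × 0.89) × 0.85 = 7507.2 / 64.08 × 0.85 ≈ 99.6 mL/min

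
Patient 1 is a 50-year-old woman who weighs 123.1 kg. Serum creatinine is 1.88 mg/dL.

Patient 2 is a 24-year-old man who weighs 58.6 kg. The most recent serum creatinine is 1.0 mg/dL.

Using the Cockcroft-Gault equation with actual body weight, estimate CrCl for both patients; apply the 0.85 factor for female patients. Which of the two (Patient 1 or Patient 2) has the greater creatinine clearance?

Patient 2

Patient 1: CrCl = (140 − 50) × 123.1 / (72 × 1.88) × 0.85 = 11079.0 / 135.36 × 0.85 ≈ 69.6 mL/min
Patient 2: CrCl = (140 − 24) × 58.6 / (72 × 1) = 6797.6 / 72.00 ≈ 94.4 mL/min
69.6 vs 94.4 mL/min → Patient 2 is higher.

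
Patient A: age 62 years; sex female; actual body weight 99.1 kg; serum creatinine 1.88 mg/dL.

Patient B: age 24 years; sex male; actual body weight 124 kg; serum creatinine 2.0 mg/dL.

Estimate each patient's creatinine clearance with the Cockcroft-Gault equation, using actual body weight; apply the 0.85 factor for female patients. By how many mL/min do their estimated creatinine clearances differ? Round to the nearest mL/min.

51 mL/min

Patient A: CrCl = (140 − 62) × 99.1 / (72 × 1.88) × 0.85 = 7729.8 / 135.36 × 0.85 ≈ 48.5 mL/min
Patient B: CrCl = (140 − 24) × 124 / (72 × 2) = 14384.0 / 144.00 ≈ 99.9 mL/min
|48.5 − 99.9| = 51.4 mL/min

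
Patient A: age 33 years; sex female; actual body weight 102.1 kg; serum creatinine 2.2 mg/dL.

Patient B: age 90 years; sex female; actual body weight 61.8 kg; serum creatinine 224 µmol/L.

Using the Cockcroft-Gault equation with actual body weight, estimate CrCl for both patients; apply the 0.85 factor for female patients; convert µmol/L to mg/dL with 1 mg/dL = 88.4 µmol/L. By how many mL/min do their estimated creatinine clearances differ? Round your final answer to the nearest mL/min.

Patient A: CrCl = (140 − 33) × 102.1 / (72 × 2.2) × 0.85 = 10924.7 / 158.40 × 0.85 ≈ 58.6 mL/min
Patient B: SCr = 224 / 88.4 = 2.534 mg/dL
Patient B: CrCl = (140 − 90) × 61.8 / (72 × 2.534) × 0.85 = 3090.0 / 182.45 × 0.85 ≈ 14.4 mL/min
|58.6 − 14.4| = 44.2 mL/min

44 mL/min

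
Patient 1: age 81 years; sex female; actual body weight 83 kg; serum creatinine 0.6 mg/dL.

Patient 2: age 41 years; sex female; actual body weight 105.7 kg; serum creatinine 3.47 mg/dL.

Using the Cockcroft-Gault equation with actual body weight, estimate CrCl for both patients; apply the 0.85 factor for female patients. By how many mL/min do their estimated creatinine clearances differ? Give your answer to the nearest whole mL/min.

Patient 1: CrCl = (140 − 81) × 83 / (72 × 0.6) × 0.85 = 4897.0 / 43.20 × 0.85 ≈ 96.4 mL/min
Patient 2: CrCl = (140 − 41) × 105.7 / (72 × 3.47) × 0.85 = 10464.3 / 249.84 × 0.85 ≈ 35.6 mL/min
|96.4 − 35.6| = 60.8 mL/min

61 mL/min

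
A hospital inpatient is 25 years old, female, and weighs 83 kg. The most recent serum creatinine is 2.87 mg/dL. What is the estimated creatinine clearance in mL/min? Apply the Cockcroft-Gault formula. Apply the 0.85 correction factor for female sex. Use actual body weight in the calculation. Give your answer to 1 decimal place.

CrCl = (140 − 25) × 83 / (72 × 2.87) × 0.85 = 9545.0 / 206.64 × 0.85 ≈ 39.3 mL/min

39.3 mL/min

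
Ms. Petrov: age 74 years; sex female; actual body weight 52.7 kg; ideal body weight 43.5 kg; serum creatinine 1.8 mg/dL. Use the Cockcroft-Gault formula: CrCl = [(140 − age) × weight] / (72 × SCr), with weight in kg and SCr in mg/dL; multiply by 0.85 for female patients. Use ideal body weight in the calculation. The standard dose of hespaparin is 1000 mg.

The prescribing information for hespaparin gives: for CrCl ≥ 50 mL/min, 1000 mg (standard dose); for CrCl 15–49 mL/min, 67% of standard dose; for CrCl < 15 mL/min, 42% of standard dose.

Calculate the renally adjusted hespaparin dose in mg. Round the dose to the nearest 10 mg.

CrCl = (140 − 74) × 43.5 / (72 × 1.8) × 0.85 = 2871.0 / 129.60 × 0.85 ≈ 18.8 mL/min
CrCl ≈ 19 mL/min → bracket 15–49 mL/min.
67% of 1000 mg = 670 mg

670 mg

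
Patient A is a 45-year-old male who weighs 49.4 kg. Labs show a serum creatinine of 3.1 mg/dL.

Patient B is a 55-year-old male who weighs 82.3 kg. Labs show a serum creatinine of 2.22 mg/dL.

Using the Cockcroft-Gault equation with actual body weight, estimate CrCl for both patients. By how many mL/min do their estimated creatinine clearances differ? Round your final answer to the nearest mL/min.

Patient A: CrCl = (140 − 45) × 49.4 / (72 × 3.1) = 4693.0 / 223.20 ≈ 21.0 mL/min
Patient B: CrCl = (140 − 55) × 82.3 / (72 × 2.22) = 6995.5 / 159.84 ≈ 43.8 mL/min
|21.0 − 43.8| = 22.8 mL/min

23 mL/min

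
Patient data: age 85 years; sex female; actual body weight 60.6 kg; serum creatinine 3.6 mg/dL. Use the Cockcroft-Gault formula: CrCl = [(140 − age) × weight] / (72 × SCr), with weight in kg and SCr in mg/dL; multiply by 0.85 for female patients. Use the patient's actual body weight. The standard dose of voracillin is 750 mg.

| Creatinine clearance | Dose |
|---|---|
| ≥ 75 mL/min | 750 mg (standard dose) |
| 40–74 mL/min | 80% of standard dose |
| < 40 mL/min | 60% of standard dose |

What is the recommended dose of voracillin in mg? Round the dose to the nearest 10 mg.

CrCl = (140 − 85) × 60.6 / (72 × 3.6) × 0.85 = 3333.0 / 259.20 × 0.85 ≈ 10.9 mL/min
CrCl ≈ 11 mL/min → bracket < 40 mL/min.
60% of 750 mg = 450 mg

450 mg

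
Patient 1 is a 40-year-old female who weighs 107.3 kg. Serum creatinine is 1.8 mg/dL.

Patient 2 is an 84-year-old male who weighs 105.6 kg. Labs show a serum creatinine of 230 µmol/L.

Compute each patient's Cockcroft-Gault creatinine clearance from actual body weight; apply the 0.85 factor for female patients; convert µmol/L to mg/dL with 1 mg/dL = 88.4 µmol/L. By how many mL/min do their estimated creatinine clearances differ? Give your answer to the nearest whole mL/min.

Patient 1: CrCl = (140 − 40) × 107.3 / (72 × 1.8) × 0.85 = 10730.0 / 129.60 × 0.85 ≈ 70.4 mL/min
Patient 2: SCr = 230 / 88.4 = 2.602 mg/dL
Patient 2: CrCl = (140 − 84) × 105.6 / (72 × 2.602) = 5913.6 / 187.34 ≈ 31.6 mL/min
|70.4 − 31.6| = 38.8 mL/min

39 mL/min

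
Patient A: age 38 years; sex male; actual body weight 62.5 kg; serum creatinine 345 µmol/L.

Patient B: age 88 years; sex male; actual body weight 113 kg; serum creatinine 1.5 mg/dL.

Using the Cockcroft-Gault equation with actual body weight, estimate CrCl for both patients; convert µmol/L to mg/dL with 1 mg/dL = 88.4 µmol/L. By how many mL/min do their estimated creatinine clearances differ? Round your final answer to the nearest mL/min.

Patient A: SCr = 345 / 88.4 = 3.903 mg/dL
Patient A: CrCl = (140 − 38) × 62.5 / (72 × 3.903) = 6375.0 / 281.02 ≈ 22.7 mL/min
Patient B: CrCl = (140 − 88) × 113 / (72 × 1.5) = 5876.0 / 108.00 ≈ 54.4 mL/min
|22.7 − 54.4| = 31.7 mL/min

32 mL/min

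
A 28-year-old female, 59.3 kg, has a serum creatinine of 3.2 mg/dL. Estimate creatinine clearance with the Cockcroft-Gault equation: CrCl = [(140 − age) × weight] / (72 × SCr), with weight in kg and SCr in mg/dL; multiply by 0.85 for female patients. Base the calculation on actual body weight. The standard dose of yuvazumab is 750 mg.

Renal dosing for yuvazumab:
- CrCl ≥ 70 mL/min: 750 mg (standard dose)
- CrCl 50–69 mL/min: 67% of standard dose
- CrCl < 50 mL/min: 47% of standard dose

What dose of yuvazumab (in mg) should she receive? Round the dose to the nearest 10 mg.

350 mg

CrCl = (140 − 28) × 59.3 / (72 × 3.2) × 0.85 = 6641.6 / 230.40 × 0.85 ≈ 24.5 mL/min
CrCl ≈ 25 mL/min → bracket < 50 mL/min.
47% of 750 mg = 352.5 mg → 350 mg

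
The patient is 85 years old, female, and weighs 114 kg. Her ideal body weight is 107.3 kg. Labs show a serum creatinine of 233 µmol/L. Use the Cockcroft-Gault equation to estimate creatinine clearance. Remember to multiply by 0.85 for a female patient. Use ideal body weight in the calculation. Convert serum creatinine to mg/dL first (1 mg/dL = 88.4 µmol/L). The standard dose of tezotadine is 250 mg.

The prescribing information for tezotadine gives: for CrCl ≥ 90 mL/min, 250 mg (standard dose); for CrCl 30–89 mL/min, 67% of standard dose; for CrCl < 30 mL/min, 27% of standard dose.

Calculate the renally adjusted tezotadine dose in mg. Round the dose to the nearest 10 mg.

70 mg

SCr = 233 / 88.4 = 2.636 mg/dL
CrCl = (140 − 85) × 107.3 / (72 × 2.636) × 0.85 = 5901.5 / 189.79 × 0.85 ≈ 26.4 mL/min
CrCl ≈ 26 mL/min → bracket < 30 mL/min.
27% of 250 mg = 67.5 mg → 70 mg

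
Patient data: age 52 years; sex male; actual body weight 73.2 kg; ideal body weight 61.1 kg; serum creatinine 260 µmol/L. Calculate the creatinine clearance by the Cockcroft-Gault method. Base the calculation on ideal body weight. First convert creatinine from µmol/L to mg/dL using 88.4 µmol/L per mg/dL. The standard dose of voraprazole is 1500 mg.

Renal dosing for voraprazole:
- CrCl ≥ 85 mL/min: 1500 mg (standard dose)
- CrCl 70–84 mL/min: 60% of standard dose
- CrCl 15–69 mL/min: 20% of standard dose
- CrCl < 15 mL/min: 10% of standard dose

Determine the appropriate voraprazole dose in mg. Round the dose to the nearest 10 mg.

SCr = 260 / 88.4 = 2.941 mg/dL
CrCl = (140 − 52) × 61.1 / (72 × 2.941) = 5376.8 / 211.75 ≈ 25.4 mL/min
CrCl ≈ 25 mL/min → bracket 15–69 mL/min.
20% of 1500 mg = 300 mg

300 mg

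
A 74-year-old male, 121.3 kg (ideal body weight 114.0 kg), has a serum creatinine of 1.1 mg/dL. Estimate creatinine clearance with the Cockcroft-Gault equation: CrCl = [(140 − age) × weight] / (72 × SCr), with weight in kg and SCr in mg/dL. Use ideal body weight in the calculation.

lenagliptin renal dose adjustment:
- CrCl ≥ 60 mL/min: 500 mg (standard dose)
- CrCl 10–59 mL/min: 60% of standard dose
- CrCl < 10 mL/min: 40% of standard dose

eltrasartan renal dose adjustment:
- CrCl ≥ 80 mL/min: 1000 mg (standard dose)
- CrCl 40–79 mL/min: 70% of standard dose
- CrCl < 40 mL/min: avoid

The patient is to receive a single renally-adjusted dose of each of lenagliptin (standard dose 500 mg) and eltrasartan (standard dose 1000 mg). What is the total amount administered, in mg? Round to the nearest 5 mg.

1500 mg

CrCl = (140 − 74) × 114 / (72 × 1.1) = 7524.0 / 79.20 ≈ 95.0 mL/min
CrCl ≈ 95 mL/min.
lenagliptin: ≥ 60 mL/min → 100% of 500 mg = 500 mg.
eltrasartan: ≥ 80 mL/min → 100% of 1000 mg = 1000 mg.
Total = 500 + 1000 = 1500 mg.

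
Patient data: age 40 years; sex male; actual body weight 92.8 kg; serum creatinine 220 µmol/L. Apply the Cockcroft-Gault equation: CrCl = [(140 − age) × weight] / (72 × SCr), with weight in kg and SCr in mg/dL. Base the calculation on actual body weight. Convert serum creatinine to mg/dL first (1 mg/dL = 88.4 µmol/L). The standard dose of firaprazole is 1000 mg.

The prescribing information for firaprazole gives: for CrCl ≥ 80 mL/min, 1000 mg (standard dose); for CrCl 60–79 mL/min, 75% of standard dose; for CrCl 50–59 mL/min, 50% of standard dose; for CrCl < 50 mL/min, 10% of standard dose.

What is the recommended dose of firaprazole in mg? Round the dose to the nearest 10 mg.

SCr = 220 / 88.4 = 2.489 mg/dL
CrCl = (140 − 40) × 92.8 / (72 × 2.489) = 9280.0 / 179.21 ≈ 51.8 mL/min
CrCl ≈ 52 mL/min → bracket 50–59 mL/min.
50% of 1000 mg = 500 mg

500 mg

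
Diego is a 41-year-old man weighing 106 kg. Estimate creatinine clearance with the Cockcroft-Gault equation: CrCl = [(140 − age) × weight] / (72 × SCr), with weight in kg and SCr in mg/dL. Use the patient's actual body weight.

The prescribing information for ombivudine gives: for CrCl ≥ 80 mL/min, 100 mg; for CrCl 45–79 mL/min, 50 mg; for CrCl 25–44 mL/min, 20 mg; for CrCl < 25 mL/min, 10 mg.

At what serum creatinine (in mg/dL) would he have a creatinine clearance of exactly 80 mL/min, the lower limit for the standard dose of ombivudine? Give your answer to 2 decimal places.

Standard dose requires CrCl ≥ 80 mL/min.
Set (140 − 41) × 106 / (72 × SCr) = 80
SCr = (140 − 41) × 106 / (72 × 80) = 1.822 mg/dL

1.82 mg/dL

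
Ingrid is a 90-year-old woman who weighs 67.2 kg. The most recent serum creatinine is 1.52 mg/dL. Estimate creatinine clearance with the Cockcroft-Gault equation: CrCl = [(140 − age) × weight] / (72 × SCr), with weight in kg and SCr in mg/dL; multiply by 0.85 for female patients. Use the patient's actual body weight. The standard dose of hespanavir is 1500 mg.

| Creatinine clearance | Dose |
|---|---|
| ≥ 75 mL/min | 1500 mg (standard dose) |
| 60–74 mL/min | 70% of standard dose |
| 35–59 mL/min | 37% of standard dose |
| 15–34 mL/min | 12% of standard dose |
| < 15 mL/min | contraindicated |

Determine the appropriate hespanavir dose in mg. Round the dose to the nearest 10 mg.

180 mg

CrCl = (140 − 90) × 67.2 / (72 × 1.52) × 0.85 = 3360.0 / 109.44 × 0.85 ≈ 26.1 mL/min
CrCl ≈ 26 mL/min → bracket 15–34 mL/min.
12% of 1500 mg = 180 mg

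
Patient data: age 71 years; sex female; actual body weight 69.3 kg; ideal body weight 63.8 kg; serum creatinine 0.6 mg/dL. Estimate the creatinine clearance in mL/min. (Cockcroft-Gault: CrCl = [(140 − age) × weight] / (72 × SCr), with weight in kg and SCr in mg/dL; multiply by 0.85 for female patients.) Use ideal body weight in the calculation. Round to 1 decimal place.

86.6 mL/min

CrCl = (140 − 71) × 63.8 / (72 × 0.6) × 0.85 = 4402.2 / 43.20 × 0.85 ≈ 86.6 mL/min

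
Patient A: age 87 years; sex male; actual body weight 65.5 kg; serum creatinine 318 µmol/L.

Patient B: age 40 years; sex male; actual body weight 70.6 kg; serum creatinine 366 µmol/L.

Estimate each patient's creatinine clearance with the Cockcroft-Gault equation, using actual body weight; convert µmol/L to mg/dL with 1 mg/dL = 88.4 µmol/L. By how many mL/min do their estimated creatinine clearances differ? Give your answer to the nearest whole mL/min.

10 mL/min

Patient A: SCr = 318 / 88.4 = 3.597 mg/dL
Patient A: CrCl = (140 − 87) × 65.5 / (72 × 3.597) = 3471.5 / 258.98 ≈ 13.4 mL/min
Patient B: SCr = 366 / 88.4 = 4.14 mg/dL
Patient B: CrCl = (140 − 40) × 70.6 / (72 × 4.14) = 7060.0 / 298.08 ≈ 23.7 mL/min
|13.4 − 23.7| = 10.3 mL/min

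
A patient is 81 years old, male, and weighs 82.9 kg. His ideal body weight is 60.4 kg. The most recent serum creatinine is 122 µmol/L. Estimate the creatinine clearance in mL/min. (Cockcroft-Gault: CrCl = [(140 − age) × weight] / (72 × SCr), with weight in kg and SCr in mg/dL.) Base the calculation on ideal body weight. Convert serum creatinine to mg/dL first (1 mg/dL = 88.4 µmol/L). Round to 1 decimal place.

SCr = 122 / 88.4 = 1.38 mg/dL
CrCl = (140 − 81) × 60.4 / (72 × 1.38) = 3563.6 / 99.36 ≈ 35.9 mL/min

35.9 mL/min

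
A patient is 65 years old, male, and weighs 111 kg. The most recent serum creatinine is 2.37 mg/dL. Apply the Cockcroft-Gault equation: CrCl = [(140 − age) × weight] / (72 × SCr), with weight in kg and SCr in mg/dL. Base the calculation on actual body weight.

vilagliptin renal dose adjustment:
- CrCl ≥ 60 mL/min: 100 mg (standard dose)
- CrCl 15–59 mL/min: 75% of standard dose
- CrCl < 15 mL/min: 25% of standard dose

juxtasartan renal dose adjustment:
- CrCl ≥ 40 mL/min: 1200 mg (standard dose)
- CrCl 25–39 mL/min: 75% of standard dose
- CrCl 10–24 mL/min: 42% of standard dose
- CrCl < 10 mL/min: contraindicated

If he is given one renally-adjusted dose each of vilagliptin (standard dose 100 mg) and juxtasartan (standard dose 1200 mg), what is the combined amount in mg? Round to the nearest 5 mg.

1275 mg

CrCl = (140 − 65) × 111 / (72 × 2.37) = 8325.0 / 170.64 ≈ 48.8 mL/min
CrCl ≈ 49 mL/min.
vilagliptin: 15–59 mL/min → 75% of 100 mg = 75 mg.
juxtasartan: ≥ 40 mL/min → 100% of 1200 mg = 1200 mg.
Total = 75 + 1200 = 1275 mg.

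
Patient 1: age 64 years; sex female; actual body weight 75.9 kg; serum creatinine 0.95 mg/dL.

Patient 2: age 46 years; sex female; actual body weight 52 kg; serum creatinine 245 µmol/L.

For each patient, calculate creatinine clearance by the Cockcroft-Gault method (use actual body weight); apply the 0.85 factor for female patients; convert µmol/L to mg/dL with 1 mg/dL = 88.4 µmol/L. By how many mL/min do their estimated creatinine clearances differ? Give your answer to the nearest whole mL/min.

Patient 1: CrCl = (140 − 64) × 75.9 / (72 × 0.95) × 0.85 = 5768.4 / 68.40 × 0.85 ≈ 71.7 mL/min
Patient 2: SCr = 245 / 88.4 = 2.771 mg/dL
Patient 2: CrCl = (140 − 46) × 52 / (72 × 2.771) × 0.85 = 4888.0 / 199.51 × 0.85 ≈ 20.8 mL/min
|71.7 − 20.8| = 50.9 mL/min

51 mL/min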